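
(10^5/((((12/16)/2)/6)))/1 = 1600000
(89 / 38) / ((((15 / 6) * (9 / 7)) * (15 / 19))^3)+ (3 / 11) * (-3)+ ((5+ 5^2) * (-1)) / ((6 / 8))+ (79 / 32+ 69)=3333639742151 / 108256500000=30.79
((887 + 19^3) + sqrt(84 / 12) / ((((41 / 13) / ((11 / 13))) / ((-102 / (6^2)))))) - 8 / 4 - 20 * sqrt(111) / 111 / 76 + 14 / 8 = -187 * sqrt(7) / 246 - 5 * sqrt(111) / 2109 + 30983 / 4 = 7743.71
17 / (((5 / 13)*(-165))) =-221 / 825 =-0.27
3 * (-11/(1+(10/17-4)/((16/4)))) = -1122/5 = -224.40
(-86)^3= -636056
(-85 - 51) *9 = -1224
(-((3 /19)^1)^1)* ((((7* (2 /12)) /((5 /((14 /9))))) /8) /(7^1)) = -7 /6840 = -0.00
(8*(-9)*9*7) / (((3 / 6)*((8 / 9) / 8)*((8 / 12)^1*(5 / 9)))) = -1102248 / 5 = -220449.60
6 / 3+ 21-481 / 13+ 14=0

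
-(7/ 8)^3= -343/ 512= -0.67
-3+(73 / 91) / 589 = -160724 / 53599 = -3.00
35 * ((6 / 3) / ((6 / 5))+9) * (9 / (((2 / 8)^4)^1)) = 860160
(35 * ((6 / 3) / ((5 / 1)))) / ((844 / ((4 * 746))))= 10444 / 211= 49.50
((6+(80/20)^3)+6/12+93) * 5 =1635/2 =817.50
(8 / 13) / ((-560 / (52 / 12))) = -0.00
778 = 778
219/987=73/329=0.22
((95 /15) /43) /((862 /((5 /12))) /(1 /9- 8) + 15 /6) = -13490 /23789793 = -0.00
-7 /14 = -1 /2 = -0.50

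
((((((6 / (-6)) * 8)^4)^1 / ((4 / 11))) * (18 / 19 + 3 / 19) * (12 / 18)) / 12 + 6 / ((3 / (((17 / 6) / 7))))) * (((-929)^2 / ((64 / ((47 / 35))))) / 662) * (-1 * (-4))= 3735723887919 / 49305760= 75766.48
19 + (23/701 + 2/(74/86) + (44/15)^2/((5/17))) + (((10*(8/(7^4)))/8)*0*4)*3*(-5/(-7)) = 1476821044/29179125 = 50.61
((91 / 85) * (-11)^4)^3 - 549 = 2365028609936866066 / 614125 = 3851054117544.26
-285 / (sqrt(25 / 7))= -57 * sqrt(7)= -150.81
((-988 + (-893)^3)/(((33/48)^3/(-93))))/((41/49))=13292110890455040/54571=243574625542.05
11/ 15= 0.73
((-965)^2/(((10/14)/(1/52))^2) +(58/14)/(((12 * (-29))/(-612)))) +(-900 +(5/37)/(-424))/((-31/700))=24169301201001/1150652048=21004.87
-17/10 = -1.70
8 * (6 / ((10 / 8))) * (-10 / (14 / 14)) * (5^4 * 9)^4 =-384433593750000000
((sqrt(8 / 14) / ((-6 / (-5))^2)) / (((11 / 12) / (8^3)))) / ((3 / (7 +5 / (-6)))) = 473600 * sqrt(7) / 2079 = 602.71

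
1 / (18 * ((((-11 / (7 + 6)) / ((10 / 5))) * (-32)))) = 0.00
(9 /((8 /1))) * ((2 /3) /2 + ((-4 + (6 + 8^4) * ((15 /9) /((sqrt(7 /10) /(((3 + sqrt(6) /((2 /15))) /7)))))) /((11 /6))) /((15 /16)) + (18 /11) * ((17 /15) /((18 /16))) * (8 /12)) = -443 /440 + 21096 * sqrt(70) /77 + 105480 * sqrt(105) /77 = 16328.22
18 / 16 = 9 / 8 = 1.12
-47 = -47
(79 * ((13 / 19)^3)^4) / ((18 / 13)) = 23927133420787987 / 39839668543190898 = 0.60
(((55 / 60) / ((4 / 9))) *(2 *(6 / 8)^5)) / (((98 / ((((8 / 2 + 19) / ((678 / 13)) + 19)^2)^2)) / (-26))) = -792822390897960423 / 21370943700992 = -37098.15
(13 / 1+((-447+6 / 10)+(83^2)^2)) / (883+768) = 237289438 / 8255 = 28744.93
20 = 20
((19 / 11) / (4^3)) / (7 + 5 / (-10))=19 / 4576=0.00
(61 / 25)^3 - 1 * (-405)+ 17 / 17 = 6570731 / 15625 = 420.53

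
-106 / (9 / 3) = -106 / 3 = -35.33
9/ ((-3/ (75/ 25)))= -9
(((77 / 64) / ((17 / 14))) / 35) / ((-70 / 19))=-209 / 27200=-0.01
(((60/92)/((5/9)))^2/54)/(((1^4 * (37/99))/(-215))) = -574695/39146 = -14.68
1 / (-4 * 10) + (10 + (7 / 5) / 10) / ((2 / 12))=12163 / 200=60.82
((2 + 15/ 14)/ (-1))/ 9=-43/ 126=-0.34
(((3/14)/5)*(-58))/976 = -87/34160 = -0.00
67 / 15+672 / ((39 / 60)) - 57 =191356 / 195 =981.31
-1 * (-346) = 346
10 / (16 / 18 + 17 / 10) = 900 / 233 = 3.86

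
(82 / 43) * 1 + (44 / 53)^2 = 313586 / 120787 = 2.60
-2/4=-1/2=-0.50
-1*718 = -718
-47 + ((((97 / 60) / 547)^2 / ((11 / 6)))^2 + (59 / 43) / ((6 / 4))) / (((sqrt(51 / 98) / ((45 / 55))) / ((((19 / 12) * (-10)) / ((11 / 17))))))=-47 - 20400911411492454238039 * sqrt(102) / 8116167356036266032000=-72.39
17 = 17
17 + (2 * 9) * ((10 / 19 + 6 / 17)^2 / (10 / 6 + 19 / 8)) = 206881913 / 10119913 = 20.44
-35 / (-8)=35 / 8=4.38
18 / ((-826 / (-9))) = 81 / 413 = 0.20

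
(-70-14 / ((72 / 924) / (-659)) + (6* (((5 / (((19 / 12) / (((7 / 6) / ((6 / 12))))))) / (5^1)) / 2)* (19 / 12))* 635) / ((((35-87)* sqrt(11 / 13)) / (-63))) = 161705.08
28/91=4/13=0.31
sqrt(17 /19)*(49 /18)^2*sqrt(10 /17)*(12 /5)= 2401*sqrt(190) /2565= 12.90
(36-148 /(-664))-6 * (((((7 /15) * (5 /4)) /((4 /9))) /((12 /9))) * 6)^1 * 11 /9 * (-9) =565775 /1328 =426.04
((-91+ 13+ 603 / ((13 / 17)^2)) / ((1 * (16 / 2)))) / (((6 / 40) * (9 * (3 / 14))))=1879325 / 4563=411.86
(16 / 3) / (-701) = -16 / 2103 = -0.01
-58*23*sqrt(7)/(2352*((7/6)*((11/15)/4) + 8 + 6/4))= -10005*sqrt(7)/171353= -0.15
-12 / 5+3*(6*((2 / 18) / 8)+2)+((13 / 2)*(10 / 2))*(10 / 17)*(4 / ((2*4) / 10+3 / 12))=547489 / 7140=76.68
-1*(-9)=9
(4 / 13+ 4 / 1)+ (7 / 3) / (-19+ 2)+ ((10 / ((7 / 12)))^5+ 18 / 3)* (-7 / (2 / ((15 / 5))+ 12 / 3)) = -24746396216014 / 11143041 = -2220793.79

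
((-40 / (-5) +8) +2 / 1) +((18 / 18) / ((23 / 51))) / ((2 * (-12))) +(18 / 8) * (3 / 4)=7211 / 368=19.60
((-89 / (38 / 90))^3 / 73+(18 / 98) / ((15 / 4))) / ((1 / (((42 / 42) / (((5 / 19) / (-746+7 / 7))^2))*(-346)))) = 120898834859232109986 / 339815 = 355778393711967.13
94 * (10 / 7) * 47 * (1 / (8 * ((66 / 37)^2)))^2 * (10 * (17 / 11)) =1759509200825 / 11688437376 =150.53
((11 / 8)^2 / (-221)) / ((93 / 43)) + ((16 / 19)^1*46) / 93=332617 / 806208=0.41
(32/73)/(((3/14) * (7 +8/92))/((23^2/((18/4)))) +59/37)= 0.27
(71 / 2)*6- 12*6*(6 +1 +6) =-723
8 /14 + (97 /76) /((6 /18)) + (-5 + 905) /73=649693 /38836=16.73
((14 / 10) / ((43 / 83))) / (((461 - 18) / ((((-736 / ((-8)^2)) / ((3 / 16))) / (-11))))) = 106904 / 3143085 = 0.03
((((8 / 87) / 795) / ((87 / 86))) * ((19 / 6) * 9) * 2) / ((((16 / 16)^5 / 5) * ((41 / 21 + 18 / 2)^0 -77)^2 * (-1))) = -43 / 7621983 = -0.00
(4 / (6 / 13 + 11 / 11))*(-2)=-104 / 19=-5.47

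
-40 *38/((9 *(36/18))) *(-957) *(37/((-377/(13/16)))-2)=-1008425/6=-168070.83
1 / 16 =0.06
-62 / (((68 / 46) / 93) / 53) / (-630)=1171459 / 3570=328.14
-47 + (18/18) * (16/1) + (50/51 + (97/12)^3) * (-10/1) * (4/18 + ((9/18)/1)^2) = -78685429/31104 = -2529.75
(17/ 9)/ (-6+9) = 17/ 27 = 0.63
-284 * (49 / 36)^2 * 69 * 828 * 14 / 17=-1262508226 / 51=-24755063.25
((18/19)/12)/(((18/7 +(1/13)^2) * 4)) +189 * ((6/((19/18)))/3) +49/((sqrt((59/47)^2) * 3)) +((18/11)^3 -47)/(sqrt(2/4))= 30443429653/82030296 -56725 * sqrt(2)/1331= 310.85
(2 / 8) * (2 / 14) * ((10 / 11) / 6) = 5 / 924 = 0.01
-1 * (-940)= 940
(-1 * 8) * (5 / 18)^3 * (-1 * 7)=875 / 729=1.20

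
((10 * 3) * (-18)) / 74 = -270 / 37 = -7.30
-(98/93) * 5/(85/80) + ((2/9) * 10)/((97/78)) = -486440/153357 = -3.17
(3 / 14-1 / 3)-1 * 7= -299 / 42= -7.12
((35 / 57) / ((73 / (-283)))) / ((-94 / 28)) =138670 / 195567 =0.71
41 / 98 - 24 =-2311 / 98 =-23.58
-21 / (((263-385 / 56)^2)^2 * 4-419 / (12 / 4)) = -64512 / 52879712441347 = -0.00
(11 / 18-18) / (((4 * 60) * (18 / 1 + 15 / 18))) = -313 / 81360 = -0.00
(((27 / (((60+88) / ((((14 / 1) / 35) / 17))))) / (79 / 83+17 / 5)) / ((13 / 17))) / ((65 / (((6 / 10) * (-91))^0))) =747 / 37643060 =0.00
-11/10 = -1.10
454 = 454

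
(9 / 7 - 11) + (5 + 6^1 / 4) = -3.21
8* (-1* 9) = -72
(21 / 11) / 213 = 7 / 781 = 0.01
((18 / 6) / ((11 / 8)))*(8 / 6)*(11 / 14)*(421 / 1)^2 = 2835856 / 7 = 405122.29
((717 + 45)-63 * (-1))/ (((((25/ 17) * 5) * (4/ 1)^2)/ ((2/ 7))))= 561/ 280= 2.00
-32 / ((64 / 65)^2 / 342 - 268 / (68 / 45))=393026400 / 2178227309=0.18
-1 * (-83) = 83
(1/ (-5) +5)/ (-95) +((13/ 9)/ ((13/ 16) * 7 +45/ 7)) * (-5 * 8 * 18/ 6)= -14.36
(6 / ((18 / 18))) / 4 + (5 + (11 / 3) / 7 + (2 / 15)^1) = 501 / 70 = 7.16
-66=-66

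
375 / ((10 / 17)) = 1275 / 2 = 637.50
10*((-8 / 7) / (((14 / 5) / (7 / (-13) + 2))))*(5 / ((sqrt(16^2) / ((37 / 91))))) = -87875 / 115934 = -0.76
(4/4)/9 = 1/9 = 0.11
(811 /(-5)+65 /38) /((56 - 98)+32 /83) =2530919 /656260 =3.86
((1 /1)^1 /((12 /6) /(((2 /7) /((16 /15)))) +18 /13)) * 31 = 6045 /1726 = 3.50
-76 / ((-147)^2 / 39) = -0.14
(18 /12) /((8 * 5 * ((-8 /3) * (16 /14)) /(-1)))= 63 /5120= 0.01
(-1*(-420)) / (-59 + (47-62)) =-210 / 37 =-5.68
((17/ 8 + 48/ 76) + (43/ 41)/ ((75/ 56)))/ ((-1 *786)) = -1654441/ 367376400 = -0.00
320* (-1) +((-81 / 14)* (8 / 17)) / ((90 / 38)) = -191084 / 595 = -321.15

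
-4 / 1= -4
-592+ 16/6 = -1768/3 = -589.33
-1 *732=-732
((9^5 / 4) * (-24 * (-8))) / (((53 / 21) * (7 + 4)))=59521392 / 583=102095.01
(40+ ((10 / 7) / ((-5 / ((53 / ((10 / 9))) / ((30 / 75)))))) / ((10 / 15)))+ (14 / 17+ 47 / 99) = -462233 / 47124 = -9.81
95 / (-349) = -95 / 349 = -0.27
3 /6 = 1 /2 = 0.50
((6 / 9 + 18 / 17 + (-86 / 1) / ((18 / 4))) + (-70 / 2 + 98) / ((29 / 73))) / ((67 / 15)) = 3132535 / 99093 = 31.61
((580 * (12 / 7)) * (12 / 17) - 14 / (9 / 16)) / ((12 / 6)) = 362512 / 1071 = 338.48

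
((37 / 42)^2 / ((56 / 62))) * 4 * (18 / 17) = 42439 / 11662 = 3.64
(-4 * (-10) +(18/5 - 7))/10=183/50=3.66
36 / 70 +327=11463 / 35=327.51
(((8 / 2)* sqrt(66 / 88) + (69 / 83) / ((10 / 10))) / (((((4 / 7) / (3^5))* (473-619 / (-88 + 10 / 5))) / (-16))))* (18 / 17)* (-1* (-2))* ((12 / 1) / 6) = -84260736* sqrt(3) / 702049-2906995392 / 58270067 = -257.77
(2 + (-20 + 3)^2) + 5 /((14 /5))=4099 /14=292.79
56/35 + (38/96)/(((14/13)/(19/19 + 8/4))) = 3027/1120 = 2.70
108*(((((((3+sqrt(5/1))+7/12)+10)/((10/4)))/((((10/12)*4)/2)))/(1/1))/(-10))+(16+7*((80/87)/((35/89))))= -324*sqrt(5)/125-30887/10875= -8.64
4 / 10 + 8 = 42 / 5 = 8.40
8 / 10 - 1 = -1 / 5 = -0.20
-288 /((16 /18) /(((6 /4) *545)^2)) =-216531225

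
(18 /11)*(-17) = -306 /11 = -27.82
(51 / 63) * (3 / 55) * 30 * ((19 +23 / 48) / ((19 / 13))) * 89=1571.30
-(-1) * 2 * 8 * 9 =144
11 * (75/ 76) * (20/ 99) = 125/ 57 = 2.19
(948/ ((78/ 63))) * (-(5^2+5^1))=-298620/ 13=-22970.77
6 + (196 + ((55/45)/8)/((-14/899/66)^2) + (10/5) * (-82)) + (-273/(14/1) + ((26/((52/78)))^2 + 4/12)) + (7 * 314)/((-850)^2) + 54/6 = 2745721.11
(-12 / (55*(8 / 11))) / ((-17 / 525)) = 315 / 34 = 9.26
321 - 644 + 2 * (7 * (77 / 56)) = -1215 / 4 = -303.75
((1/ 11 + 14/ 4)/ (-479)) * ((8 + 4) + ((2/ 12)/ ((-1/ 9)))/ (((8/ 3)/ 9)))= -8769/ 168608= -0.05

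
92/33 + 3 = 191/33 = 5.79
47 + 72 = 119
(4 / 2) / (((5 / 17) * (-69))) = -34 / 345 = -0.10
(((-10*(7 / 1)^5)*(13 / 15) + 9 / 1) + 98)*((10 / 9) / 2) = -2183305 / 27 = -80863.15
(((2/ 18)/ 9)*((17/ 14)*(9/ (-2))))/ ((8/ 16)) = -0.13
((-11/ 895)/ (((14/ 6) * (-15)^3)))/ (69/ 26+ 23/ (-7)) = -286/ 115790625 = -0.00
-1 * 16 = -16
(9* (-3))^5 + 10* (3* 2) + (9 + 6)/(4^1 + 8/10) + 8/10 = -573953723/40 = -14348843.08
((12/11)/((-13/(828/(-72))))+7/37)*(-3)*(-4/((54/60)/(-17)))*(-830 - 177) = 4181829320/15873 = 263455.51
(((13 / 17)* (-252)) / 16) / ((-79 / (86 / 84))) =1677 / 10744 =0.16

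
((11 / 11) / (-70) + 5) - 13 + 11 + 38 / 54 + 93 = 182743 / 1890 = 96.69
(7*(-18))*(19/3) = -798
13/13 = 1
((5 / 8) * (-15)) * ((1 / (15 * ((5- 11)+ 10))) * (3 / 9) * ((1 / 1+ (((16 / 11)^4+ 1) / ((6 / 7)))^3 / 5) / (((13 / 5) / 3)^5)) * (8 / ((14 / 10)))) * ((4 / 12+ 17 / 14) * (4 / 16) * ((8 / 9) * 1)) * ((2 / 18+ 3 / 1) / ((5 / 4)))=-2815214605502399984375 / 101647964351777297454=-27.70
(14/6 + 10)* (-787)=-29119/3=-9706.33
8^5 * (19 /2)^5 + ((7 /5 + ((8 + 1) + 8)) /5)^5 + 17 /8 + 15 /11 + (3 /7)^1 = 2535526054.82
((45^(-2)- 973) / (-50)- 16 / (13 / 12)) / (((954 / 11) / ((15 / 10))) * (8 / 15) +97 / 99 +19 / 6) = 67916332 / 506507625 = 0.13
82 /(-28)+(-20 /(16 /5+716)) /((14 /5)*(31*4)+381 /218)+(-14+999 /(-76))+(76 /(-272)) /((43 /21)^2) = -86170315496323489 /2858999023114766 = -30.14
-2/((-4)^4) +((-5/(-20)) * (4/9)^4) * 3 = 6005/279936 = 0.02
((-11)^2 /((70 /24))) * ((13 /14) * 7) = 9438 /35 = 269.66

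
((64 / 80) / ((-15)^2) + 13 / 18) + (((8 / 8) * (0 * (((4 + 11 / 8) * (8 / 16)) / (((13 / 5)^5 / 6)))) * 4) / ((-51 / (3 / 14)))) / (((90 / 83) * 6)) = 1633 / 2250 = 0.73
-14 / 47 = -0.30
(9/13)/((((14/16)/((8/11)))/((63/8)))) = 648/143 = 4.53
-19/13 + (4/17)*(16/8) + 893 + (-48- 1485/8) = 1164023/1768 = 658.38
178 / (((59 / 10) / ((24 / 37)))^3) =2460672000 / 10403062487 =0.24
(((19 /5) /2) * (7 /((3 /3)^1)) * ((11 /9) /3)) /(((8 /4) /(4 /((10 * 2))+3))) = 5852 /675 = 8.67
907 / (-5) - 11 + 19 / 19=-957 / 5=-191.40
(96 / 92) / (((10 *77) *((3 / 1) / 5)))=4 / 1771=0.00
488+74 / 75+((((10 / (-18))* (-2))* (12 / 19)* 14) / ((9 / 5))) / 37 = 232106398 / 474525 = 489.13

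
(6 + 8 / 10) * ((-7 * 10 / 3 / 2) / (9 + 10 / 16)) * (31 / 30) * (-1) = 4216 / 495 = 8.52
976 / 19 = 51.37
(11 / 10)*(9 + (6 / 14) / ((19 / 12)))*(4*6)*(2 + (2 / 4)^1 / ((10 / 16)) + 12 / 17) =48501288 / 56525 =858.05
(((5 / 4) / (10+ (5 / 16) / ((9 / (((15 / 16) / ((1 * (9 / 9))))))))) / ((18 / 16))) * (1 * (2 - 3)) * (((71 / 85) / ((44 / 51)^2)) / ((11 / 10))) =-231744 / 2051071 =-0.11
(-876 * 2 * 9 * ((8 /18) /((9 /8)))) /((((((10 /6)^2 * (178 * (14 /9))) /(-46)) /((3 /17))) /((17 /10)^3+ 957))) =2093107297392 /33096875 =63241.84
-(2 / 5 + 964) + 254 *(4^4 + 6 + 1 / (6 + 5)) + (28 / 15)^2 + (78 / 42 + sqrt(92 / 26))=sqrt(598) / 13 + 1136728463 / 17325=65613.91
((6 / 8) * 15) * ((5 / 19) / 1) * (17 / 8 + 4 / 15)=4305 / 608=7.08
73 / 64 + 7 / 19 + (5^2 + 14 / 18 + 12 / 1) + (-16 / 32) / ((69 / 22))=9848837 / 251712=39.13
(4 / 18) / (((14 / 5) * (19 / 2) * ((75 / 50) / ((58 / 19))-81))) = -1160 / 11178783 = -0.00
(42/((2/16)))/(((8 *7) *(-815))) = -6/815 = -0.01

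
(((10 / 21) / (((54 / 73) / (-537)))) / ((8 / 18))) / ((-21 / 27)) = 196005 / 196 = 1000.03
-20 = -20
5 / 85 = 1 / 17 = 0.06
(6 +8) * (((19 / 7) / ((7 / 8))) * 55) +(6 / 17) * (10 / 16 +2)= 2389.50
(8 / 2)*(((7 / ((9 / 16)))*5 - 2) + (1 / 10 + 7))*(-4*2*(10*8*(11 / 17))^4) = -11627373395968000 / 751689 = -15468329849.14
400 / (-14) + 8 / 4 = -186 / 7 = -26.57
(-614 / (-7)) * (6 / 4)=921 / 7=131.57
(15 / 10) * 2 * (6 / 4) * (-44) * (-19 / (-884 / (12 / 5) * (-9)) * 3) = 3762 / 1105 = 3.40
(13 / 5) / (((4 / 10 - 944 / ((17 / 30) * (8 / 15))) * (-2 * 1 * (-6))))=-0.00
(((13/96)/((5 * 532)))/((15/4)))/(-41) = -13/39261600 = -0.00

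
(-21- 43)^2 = 4096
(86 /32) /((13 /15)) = 645 /208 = 3.10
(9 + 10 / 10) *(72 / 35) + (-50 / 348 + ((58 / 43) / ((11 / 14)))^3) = 3285104156281 / 128893409106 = 25.49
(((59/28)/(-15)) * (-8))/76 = 59/3990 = 0.01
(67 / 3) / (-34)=-67 / 102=-0.66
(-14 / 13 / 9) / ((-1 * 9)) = 14 / 1053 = 0.01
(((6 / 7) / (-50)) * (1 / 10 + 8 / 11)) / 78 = -0.00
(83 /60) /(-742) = -83 /44520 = -0.00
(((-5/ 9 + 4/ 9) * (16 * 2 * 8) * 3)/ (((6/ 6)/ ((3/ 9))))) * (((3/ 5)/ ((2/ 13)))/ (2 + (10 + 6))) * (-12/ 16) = 4.62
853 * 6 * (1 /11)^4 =5118 /14641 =0.35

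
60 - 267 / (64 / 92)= -5181 / 16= -323.81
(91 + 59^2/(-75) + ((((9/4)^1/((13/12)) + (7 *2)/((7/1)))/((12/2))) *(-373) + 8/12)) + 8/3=-400781/1950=-205.53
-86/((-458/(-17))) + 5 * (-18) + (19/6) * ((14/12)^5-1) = -956391815/10684224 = -89.51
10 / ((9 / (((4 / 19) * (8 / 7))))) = 320 / 1197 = 0.27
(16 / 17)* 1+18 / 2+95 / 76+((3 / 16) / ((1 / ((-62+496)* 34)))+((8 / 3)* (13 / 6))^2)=3871193 / 1377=2811.32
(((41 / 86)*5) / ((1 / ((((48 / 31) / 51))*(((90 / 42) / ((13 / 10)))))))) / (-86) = -123000 / 88672493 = -0.00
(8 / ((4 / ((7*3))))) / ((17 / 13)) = 546 / 17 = 32.12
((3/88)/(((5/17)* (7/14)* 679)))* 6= 153/74690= 0.00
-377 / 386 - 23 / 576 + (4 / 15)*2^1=-268627 / 555840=-0.48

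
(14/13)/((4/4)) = 14/13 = 1.08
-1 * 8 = -8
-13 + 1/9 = -116/9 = -12.89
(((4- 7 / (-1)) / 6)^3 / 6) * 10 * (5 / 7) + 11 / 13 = 482471 / 58968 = 8.18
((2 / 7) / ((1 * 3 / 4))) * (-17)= -136 / 21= -6.48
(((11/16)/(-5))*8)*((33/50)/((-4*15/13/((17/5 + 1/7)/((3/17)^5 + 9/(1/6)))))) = 69236486891/6708845587500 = 0.01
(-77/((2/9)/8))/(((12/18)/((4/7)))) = -2376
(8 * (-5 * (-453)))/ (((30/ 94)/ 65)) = 3690440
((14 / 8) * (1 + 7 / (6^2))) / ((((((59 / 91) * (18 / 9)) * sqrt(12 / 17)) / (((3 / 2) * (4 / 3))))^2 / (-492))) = -1737328957 / 501264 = -3465.90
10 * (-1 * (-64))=640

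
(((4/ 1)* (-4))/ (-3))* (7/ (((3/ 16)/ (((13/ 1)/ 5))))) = 23296/ 45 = 517.69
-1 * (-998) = 998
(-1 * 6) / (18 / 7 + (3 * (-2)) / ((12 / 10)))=42 / 17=2.47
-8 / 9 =-0.89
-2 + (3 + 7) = 8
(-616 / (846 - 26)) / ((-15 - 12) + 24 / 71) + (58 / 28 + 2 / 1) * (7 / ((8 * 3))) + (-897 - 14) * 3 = -16961758141 / 6209040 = -2731.78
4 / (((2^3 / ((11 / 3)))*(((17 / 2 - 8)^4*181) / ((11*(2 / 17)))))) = 1936 / 9231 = 0.21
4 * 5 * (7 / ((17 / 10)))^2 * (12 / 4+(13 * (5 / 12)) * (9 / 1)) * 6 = 30429000 / 289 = 105290.66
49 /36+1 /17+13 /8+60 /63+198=1730713 /8568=202.00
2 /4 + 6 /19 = 31 /38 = 0.82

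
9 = 9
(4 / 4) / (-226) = -1 / 226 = -0.00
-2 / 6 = -1 / 3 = -0.33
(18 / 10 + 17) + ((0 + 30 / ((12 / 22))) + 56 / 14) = 389 / 5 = 77.80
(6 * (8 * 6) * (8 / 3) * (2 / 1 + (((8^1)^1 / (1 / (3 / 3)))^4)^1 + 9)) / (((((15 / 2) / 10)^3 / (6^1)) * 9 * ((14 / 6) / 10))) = 448593920 / 21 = 21361615.24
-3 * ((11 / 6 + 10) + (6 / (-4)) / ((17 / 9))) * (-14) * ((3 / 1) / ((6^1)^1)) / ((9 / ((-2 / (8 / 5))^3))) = -492625 / 9792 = -50.31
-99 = -99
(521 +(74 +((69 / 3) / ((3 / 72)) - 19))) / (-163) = -1128 / 163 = -6.92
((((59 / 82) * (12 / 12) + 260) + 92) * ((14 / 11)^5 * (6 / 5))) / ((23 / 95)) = 886662562464 / 151871093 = 5838.26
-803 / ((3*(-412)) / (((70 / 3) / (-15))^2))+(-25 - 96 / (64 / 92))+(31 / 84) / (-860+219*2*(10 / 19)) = -1353047368427 / 8381711520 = -161.43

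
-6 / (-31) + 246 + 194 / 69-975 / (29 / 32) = -51290762 / 62031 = -826.86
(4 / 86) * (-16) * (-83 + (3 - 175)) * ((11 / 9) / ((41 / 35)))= 1047200 / 5289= 198.00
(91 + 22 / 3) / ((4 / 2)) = 295 / 6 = 49.17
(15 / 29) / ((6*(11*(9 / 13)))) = 65 / 5742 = 0.01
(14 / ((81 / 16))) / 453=224 / 36693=0.01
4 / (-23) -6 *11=-1522 / 23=-66.17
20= 20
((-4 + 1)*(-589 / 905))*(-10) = -3534 / 181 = -19.52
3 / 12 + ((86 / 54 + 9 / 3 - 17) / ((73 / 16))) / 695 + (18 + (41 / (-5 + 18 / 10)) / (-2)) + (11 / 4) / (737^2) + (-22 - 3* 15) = -18332558870569 / 432906088032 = -42.35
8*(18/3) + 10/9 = 442/9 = 49.11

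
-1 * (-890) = 890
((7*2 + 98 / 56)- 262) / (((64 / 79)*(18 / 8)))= -77815 / 576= -135.10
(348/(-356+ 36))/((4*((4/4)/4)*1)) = -87/80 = -1.09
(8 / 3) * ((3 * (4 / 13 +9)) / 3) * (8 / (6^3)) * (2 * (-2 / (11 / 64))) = -22528 / 1053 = -21.39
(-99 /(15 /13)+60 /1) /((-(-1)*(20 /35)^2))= -6321 /80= -79.01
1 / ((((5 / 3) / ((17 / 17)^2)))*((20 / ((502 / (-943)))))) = -753 / 47150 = -0.02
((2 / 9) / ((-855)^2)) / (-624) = -1 / 2052718200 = -0.00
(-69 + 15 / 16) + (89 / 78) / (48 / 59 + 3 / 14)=-66.95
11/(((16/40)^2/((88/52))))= 3025/26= 116.35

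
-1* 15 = -15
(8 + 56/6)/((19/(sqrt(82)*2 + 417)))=104*sqrt(82)/57 + 7228/19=396.94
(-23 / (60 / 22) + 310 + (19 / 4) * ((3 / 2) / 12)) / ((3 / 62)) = 4496147 / 720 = 6244.65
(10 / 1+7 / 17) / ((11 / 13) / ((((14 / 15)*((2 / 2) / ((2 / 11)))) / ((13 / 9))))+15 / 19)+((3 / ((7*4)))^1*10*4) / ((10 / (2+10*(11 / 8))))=16.88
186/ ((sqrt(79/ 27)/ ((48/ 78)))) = 4464*sqrt(237)/ 1027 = 66.92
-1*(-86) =86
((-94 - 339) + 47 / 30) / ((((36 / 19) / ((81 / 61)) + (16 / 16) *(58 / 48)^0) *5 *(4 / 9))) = -6639759 / 83000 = -80.00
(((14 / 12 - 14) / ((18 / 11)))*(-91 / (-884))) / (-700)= 847 / 734400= 0.00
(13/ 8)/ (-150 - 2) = -13/ 1216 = -0.01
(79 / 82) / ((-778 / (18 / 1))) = -711 / 31898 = -0.02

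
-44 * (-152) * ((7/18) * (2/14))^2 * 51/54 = 14212/729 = 19.50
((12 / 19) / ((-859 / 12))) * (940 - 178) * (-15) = 1645920 / 16321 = 100.85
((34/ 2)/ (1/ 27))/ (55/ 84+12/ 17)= 337.34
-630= -630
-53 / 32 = -1.66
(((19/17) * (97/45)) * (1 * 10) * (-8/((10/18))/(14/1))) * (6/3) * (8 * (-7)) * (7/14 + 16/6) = 2241088/255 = 8788.58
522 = 522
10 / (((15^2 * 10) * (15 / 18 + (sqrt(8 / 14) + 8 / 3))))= 98 / 73575 -8 * sqrt(7) / 73575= 0.00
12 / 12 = 1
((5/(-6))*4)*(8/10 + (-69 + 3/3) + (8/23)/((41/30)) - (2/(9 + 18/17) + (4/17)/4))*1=1842240542/8223903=224.01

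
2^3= 8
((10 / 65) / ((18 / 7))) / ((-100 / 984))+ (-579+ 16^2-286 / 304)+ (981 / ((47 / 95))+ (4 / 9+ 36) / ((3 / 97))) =2836.71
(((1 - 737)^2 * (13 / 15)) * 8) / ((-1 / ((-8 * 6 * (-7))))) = -6309675008 / 5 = -1261935001.60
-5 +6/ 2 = -2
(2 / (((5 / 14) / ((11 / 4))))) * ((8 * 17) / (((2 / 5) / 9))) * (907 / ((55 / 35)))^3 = 1096390953335916 / 121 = 9061082258974.51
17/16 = 1.06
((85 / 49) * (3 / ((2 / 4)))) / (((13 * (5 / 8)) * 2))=408 / 637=0.64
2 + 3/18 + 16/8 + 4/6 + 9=83/6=13.83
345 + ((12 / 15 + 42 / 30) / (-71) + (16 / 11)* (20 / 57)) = 76898528 / 222585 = 345.48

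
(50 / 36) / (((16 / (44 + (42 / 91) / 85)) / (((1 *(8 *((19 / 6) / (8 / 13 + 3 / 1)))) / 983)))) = 2309735 / 84825036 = 0.03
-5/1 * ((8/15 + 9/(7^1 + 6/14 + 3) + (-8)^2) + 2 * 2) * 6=-151978/73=-2081.89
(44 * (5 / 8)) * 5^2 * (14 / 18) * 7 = 67375 / 18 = 3743.06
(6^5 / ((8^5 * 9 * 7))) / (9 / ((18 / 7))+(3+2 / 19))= 513 / 899584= 0.00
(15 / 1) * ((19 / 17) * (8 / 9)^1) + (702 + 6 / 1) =36868 / 51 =722.90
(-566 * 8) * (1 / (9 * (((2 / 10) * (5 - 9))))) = 5660 / 9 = 628.89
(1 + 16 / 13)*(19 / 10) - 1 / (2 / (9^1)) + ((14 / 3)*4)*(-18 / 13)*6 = -10097 / 65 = -155.34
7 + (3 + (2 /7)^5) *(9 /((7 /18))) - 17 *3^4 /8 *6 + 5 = -447667323 /470596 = -951.28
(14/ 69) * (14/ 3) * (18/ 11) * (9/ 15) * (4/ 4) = 1176/ 1265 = 0.93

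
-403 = -403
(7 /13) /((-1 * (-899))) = 7 /11687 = 0.00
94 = 94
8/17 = 0.47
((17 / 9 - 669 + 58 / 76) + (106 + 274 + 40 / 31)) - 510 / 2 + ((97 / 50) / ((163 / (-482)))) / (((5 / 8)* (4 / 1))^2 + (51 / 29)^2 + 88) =-7641216283442581 / 14147346702150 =-540.12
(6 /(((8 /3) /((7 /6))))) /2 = 21 /16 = 1.31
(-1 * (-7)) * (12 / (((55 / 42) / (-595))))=-419832 / 11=-38166.55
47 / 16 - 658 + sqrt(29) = -10481 / 16 + sqrt(29) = -649.68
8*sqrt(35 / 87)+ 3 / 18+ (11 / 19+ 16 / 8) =313 / 114+ 8*sqrt(3045) / 87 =7.82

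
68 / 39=1.74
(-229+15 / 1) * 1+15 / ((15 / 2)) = -212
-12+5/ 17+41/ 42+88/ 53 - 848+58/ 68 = -16200470/ 18921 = -856.22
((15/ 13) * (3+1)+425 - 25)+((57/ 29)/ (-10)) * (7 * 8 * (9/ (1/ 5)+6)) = -295448/ 1885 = -156.74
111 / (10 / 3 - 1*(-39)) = 333 / 127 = 2.62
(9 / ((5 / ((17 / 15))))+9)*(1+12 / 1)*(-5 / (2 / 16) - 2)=-150696 / 25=-6027.84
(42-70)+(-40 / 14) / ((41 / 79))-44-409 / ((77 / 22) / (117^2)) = -1599734.93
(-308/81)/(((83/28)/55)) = -70.55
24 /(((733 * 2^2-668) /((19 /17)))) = 57 /4811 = 0.01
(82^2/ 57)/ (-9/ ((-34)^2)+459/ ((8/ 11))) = 15545888/ 83171151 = 0.19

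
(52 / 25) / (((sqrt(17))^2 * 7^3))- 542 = -79009998 / 145775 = -542.00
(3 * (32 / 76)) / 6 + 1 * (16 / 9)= 340 / 171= 1.99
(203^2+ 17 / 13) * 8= 4285872 / 13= 329682.46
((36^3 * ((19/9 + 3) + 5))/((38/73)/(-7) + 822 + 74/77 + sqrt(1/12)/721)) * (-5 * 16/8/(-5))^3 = 12491634488105066950656/2723722921976953319 - 3509075586272256 * sqrt(3)/2723722921976953319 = 4586.23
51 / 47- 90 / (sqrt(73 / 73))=-88.91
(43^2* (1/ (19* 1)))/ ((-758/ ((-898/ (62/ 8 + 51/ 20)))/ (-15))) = -124530150/ 741703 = -167.90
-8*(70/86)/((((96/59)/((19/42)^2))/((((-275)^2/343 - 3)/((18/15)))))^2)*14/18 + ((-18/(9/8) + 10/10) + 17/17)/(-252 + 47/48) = -237619095188258274319877/90299696002327881216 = -2631.45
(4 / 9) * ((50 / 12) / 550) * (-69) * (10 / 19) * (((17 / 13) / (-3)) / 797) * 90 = 39100 / 6496347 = 0.01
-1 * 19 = -19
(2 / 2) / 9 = 1 / 9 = 0.11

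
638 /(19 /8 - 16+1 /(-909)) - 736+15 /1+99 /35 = -2653084864 /3468115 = -764.99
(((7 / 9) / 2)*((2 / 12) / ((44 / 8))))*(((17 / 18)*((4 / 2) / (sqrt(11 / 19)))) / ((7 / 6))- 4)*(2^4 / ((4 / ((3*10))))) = -560 / 99 + 680*sqrt(209) / 3267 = -2.65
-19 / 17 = -1.12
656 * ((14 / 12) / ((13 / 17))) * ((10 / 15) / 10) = 39032 / 585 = 66.72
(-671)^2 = 450241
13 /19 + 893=16980 /19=893.68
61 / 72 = 0.85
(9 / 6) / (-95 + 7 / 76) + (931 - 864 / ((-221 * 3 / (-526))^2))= 136392803101 / 352290133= 387.16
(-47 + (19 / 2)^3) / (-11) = -6483 / 88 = -73.67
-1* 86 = -86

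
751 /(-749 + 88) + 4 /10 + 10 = 30617 /3305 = 9.26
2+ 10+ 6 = 18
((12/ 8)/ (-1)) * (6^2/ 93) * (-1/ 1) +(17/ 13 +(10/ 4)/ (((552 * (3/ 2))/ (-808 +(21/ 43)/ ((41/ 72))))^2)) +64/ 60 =1430538697425101/ 268361595964215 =5.33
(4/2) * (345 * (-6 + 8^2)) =40020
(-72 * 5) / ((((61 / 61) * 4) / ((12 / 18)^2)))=-40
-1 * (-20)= 20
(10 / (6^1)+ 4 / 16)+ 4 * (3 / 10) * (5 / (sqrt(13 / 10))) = 23 / 12+ 6 * sqrt(130) / 13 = 7.18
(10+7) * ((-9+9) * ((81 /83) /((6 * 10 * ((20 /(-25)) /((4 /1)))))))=0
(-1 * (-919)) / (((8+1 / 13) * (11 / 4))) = 47788 / 1155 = 41.37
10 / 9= 1.11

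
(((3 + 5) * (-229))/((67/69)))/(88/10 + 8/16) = -421360/2077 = -202.87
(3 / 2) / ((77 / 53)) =159 / 154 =1.03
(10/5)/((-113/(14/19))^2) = 392/4609609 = 0.00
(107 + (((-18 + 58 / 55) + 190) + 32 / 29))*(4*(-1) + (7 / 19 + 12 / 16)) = -98209893 / 121220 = -810.18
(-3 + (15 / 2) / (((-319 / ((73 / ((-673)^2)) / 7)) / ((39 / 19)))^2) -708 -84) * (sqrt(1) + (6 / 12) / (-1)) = -587140487730558691056375 / 1477082988001405817956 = -397.50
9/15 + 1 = 8/5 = 1.60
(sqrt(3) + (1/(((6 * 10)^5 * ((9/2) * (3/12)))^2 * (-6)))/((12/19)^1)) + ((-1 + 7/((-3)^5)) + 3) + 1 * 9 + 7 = sqrt(3) + 990209214719999999981/55099802880000000000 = 19.70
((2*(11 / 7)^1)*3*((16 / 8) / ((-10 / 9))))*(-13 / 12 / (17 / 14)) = 1287 / 85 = 15.14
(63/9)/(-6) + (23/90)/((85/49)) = -3899/3825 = -1.02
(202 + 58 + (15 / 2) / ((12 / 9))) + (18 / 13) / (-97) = 2679481 / 10088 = 265.61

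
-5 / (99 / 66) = -10 / 3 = -3.33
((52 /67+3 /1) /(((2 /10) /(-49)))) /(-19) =61985 /1273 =48.69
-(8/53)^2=-0.02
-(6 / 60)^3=-1 / 1000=-0.00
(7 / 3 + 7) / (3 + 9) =7 / 9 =0.78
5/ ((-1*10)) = -1/ 2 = -0.50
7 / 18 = 0.39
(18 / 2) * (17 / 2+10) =333 / 2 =166.50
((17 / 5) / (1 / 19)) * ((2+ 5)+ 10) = 5491 / 5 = 1098.20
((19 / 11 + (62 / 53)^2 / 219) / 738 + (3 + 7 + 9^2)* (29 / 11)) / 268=0.90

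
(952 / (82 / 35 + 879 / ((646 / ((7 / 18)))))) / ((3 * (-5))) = -8609888 / 389617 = -22.10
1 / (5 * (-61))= -1 / 305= -0.00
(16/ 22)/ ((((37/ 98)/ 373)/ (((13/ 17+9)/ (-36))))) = -194.89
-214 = -214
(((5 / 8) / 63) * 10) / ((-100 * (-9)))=1 / 9072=0.00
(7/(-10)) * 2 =-7/5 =-1.40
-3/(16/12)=-9/4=-2.25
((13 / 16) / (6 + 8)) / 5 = 13 / 1120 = 0.01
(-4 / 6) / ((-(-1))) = -2 / 3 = -0.67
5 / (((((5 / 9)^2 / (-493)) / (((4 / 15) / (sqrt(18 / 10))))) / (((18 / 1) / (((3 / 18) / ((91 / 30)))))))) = -29071224*sqrt(5) / 125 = -520041.86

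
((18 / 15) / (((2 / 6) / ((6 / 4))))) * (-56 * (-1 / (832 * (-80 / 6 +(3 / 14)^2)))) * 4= -55566 / 507845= -0.11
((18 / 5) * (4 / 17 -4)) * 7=-8064 / 85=-94.87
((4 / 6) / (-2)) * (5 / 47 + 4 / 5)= -71 / 235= -0.30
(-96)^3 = -884736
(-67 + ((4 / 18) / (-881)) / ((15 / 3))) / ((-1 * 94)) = 2656217 / 3726630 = 0.71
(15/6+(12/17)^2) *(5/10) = 1.50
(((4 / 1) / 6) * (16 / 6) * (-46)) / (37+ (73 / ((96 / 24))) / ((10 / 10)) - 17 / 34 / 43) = -126592 / 85509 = -1.48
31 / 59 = 0.53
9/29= 0.31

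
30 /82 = 15 /41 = 0.37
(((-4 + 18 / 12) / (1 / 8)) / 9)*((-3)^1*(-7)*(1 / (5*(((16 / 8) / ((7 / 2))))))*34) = -1666 / 3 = -555.33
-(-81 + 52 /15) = 1163 /15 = 77.53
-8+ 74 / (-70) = -9.06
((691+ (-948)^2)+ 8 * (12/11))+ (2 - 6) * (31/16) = 899395.98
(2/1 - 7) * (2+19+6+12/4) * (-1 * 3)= 450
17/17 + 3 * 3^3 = 82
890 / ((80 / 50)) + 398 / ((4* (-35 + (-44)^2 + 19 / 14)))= 59263997 / 106532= 556.30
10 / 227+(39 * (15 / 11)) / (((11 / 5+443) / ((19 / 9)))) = 1646585 / 5558322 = 0.30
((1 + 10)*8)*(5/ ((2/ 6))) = 1320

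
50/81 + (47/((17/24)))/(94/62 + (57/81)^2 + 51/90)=21143465170/802241577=26.36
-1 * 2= -2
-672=-672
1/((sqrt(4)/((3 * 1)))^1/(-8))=-12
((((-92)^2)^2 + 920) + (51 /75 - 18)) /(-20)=-1791004967 /500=-3582009.93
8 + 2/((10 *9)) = 361/45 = 8.02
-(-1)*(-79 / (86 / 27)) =-2133 / 86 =-24.80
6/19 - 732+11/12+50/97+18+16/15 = -78642883/110580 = -711.19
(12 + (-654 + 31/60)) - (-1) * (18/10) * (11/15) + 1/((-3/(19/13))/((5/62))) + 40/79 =-6109803263/9551100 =-639.70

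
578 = 578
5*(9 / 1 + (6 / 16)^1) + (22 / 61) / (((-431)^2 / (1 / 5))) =21246414551 / 453256840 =46.88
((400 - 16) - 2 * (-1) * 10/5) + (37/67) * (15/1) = 26551/67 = 396.28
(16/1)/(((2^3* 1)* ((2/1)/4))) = 4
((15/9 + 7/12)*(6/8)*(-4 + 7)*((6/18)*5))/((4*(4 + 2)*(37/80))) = 225/296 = 0.76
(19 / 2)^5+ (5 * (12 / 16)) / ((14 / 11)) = 17333353 / 224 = 77381.04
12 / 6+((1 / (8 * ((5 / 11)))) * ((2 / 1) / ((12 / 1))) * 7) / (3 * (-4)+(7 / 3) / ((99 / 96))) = 151699 / 77120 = 1.97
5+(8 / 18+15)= 184 / 9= 20.44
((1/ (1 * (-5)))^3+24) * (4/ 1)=11996/ 125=95.97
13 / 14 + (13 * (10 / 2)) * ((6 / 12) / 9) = 286 / 63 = 4.54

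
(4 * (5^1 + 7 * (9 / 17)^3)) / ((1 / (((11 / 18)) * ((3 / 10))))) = 326348 / 73695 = 4.43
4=4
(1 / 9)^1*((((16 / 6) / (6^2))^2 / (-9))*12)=-16 / 19683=-0.00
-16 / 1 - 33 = -49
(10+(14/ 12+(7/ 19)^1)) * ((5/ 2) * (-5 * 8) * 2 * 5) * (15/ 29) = -3287500/ 551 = -5966.42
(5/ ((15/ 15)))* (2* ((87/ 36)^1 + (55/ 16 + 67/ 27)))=18005/ 216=83.36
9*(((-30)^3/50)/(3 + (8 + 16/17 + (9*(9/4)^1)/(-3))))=-330480/353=-936.20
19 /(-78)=-19 /78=-0.24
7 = 7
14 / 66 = 7 / 33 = 0.21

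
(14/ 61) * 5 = 70/ 61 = 1.15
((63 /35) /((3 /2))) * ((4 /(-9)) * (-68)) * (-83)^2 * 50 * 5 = 187380800 /3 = 62460266.67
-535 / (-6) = 535 / 6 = 89.17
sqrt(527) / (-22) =-sqrt(527) / 22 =-1.04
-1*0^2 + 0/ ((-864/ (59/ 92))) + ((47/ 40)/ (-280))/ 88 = -47/ 985600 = -0.00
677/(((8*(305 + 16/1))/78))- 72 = -22015/428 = -51.44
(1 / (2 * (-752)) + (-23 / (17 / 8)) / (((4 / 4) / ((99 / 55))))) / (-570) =2490709 / 72868800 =0.03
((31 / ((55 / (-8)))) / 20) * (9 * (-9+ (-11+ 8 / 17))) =185256 / 4675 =39.63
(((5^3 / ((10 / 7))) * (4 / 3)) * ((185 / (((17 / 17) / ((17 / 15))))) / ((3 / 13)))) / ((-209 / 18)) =-5723900 / 627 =-9129.03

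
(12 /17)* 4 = 48 /17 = 2.82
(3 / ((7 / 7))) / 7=3 / 7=0.43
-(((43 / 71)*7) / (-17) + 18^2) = -390767 / 1207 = -323.75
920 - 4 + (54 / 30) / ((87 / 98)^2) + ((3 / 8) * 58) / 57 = 293587129 / 319580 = 918.67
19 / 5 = 3.80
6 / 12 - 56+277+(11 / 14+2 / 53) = 222.32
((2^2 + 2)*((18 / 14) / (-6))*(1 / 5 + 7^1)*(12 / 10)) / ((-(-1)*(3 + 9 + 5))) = -1944 / 2975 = -0.65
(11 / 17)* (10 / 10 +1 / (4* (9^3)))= 32087 / 49572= 0.65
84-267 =-183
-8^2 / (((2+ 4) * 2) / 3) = -16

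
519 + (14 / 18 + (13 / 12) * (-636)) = -1523 / 9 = -169.22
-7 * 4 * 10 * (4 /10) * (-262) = 29344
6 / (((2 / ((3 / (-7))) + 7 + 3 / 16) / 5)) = 1440 / 121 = 11.90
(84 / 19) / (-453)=-28 / 2869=-0.01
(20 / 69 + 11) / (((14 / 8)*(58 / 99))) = 51414 / 4669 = 11.01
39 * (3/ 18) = 13/ 2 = 6.50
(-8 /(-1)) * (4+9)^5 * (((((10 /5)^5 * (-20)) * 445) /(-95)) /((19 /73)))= 12350927979520 /361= 34213096896.18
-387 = -387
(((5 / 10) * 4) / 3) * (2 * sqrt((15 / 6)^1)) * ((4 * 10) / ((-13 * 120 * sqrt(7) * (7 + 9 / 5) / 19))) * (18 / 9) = -95 * sqrt(70) / 9009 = -0.09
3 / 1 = 3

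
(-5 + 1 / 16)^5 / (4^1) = -733.63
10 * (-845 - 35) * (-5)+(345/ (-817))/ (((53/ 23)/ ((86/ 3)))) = 44302710/ 1007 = 43994.75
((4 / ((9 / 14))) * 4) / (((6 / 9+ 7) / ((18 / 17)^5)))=141087744 / 32656711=4.32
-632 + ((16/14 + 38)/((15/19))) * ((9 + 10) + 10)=84614/105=805.85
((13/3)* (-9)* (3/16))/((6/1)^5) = -13/13824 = -0.00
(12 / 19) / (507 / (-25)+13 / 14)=-4200 / 128687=-0.03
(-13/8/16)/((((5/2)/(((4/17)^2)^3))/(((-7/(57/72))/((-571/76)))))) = -559104/68912759495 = -0.00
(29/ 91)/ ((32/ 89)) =2581/ 2912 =0.89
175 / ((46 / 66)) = 5775 / 23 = 251.09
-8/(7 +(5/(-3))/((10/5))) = -48/37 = -1.30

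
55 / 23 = 2.39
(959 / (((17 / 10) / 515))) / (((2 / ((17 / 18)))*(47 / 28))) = 34571950 / 423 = 81730.38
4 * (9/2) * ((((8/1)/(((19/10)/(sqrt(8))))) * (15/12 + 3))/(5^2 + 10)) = 2448 * sqrt(2)/133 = 26.03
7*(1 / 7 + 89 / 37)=660 / 37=17.84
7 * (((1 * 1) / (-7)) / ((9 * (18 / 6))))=-1 / 27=-0.04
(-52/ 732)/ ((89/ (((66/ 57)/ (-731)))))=286/ 226210143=0.00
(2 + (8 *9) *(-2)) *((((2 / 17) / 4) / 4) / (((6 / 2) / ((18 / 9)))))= -71 / 102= -0.70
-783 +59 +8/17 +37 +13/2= -23121/34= -680.03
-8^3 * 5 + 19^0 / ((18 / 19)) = -46061 / 18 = -2558.94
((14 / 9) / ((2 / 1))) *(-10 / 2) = -35 / 9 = -3.89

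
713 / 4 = 178.25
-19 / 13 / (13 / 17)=-323 / 169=-1.91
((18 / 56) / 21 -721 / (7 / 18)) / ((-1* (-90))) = -121127 / 5880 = -20.60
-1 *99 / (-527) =99 / 527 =0.19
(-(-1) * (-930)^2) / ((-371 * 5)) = -172980 / 371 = -466.25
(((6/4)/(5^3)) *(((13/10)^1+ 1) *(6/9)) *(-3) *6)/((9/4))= -0.15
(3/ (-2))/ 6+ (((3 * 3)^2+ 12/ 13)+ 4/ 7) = 29937/ 364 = 82.24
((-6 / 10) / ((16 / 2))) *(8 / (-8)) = 3 / 40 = 0.08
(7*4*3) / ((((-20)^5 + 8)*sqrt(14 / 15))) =-sqrt(210) / 533332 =-0.00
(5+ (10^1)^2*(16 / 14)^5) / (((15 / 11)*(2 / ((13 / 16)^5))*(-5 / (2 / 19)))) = -0.55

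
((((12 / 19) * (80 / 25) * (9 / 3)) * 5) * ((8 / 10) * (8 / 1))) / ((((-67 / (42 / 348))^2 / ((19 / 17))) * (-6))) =-37632 / 320896165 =-0.00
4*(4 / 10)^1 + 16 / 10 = 16 / 5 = 3.20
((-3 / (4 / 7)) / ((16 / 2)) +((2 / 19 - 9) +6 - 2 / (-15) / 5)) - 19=-1027109 / 45600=-22.52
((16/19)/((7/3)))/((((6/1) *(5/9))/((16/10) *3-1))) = 72/175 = 0.41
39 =39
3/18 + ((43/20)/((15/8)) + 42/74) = 10439/5550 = 1.88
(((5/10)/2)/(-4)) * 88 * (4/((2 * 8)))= -11/8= -1.38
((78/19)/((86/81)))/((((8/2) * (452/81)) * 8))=255879/11817088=0.02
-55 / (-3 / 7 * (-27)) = -385 / 81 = -4.75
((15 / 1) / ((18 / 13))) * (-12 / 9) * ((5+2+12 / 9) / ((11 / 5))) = -16250 / 297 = -54.71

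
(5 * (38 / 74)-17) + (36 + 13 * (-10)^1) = -4012 / 37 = -108.43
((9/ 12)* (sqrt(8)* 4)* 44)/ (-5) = -74.67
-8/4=-2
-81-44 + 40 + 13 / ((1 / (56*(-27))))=-19741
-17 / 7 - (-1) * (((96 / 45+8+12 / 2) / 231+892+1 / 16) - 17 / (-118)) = 889.85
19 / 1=19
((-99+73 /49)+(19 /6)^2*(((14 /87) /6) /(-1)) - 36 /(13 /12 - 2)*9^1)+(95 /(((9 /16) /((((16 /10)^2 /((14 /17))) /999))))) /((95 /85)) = 719965470881 /2810766420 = 256.15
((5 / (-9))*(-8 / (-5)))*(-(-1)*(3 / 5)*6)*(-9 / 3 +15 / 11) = 288 / 55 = 5.24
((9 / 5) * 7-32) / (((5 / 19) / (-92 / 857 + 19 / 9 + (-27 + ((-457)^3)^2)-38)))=-671556453560075448.20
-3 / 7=-0.43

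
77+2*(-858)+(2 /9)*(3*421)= -4075 /3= -1358.33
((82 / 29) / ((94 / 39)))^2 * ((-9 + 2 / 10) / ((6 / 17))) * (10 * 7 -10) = -3824974296 / 1857769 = -2058.91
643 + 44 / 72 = 11585 / 18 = 643.61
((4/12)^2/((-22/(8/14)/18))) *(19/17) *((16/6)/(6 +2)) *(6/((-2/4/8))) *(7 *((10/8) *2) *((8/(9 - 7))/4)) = 6080/187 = 32.51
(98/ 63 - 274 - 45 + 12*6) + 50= -1759/ 9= -195.44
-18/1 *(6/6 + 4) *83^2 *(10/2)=-3100050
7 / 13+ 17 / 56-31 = -21955 / 728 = -30.16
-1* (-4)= 4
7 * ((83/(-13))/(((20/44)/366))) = -2339106/65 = -35986.25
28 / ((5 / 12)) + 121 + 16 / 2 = 981 / 5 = 196.20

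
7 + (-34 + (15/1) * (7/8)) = -111/8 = -13.88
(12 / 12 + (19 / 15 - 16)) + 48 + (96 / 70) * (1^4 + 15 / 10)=3958 / 105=37.70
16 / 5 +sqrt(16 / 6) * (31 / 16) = 31 * sqrt(6) / 24 +16 / 5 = 6.36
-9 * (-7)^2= -441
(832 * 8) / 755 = 6656 / 755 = 8.82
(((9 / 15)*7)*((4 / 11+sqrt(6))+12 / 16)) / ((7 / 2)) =147 / 110+6*sqrt(6) / 5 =4.28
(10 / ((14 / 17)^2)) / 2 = 1445 / 196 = 7.37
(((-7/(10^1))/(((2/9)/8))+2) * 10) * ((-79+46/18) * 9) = 159616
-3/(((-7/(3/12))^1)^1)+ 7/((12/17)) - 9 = 43/42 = 1.02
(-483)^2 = 233289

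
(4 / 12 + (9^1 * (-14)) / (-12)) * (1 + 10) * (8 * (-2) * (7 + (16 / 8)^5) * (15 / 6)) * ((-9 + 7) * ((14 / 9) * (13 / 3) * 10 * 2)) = 1353352000 / 27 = 50124148.15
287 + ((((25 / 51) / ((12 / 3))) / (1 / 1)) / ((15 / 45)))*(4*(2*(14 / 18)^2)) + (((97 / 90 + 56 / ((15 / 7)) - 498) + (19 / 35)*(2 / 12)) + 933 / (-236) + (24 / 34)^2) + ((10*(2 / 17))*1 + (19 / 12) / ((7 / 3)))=-3548497955 / 19335834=-183.52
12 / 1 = 12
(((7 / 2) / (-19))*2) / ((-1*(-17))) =-7 / 323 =-0.02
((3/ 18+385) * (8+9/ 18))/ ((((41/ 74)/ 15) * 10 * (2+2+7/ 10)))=7268095/ 3854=1885.86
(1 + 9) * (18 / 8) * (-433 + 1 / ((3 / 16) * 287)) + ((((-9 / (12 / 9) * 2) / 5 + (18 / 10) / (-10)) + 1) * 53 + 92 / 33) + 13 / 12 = -9317428369 / 947100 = -9837.85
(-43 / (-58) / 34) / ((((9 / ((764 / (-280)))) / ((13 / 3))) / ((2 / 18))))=-106769 / 33543720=-0.00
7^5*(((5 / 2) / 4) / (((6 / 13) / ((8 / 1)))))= 1092455 / 6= 182075.83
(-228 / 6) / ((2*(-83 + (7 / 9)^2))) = 1539 / 6674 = 0.23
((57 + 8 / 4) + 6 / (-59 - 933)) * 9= 263349 / 496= 530.95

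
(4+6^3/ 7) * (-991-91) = -264008/ 7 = -37715.43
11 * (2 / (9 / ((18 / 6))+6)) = 22 / 9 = 2.44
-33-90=-123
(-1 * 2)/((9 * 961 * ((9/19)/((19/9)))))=-722/700569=-0.00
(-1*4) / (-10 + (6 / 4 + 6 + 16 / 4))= -8 / 3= -2.67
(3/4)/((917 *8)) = 3/29344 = 0.00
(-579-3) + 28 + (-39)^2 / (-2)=-2629 / 2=-1314.50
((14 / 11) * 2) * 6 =168 / 11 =15.27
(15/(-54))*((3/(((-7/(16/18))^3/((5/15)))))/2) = 640/2250423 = 0.00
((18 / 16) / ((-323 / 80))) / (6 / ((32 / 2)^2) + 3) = -1280 / 13889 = -0.09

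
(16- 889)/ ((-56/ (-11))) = -9603/ 56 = -171.48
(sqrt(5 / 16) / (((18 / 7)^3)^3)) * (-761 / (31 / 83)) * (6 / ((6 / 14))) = -3.24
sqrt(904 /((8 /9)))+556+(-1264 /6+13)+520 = 3 * sqrt(113)+2635 /3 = 910.22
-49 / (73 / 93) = -4557 / 73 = -62.42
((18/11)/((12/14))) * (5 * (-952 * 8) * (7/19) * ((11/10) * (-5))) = 2798880/19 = 147309.47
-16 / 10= -8 / 5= -1.60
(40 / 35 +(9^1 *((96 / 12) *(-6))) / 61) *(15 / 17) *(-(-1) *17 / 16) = -5.57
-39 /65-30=-153 /5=-30.60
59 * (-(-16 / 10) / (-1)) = -472 / 5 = -94.40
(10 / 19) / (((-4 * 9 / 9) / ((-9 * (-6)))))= -135 / 19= -7.11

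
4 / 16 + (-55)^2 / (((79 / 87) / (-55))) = -57898421 / 316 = -183222.85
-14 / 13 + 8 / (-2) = -66 / 13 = -5.08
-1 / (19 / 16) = -16 / 19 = -0.84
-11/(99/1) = -1/9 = -0.11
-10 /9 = -1.11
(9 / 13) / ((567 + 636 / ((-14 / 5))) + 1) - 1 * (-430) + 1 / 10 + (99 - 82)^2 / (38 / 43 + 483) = 694924167149 / 1613478815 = 430.70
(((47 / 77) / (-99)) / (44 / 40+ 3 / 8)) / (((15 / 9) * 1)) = -376 / 149919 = -0.00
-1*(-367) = 367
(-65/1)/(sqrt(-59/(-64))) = -520*sqrt(59)/59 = -67.70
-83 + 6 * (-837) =-5105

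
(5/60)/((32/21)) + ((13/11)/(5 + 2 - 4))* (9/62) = 4883/43648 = 0.11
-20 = -20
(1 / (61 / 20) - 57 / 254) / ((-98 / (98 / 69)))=-1603 / 1069086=-0.00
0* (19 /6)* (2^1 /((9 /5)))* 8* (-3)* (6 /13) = 0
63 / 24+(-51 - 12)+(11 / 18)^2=-38881 / 648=-60.00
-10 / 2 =-5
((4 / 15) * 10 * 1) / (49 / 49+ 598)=8 / 1797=0.00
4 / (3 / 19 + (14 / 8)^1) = 304 / 145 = 2.10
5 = 5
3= 3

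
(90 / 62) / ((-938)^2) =45 / 27275164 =0.00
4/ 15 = 0.27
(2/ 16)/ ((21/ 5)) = 5/ 168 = 0.03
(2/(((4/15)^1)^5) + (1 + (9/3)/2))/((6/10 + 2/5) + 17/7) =5324585/12288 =433.32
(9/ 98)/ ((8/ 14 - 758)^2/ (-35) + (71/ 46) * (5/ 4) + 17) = -28980/ 5166488191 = -0.00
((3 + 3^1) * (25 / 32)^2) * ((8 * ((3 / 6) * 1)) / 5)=375 / 128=2.93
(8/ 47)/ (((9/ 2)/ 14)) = 224/ 423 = 0.53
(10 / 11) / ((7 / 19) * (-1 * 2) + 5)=190 / 891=0.21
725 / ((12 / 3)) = 725 / 4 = 181.25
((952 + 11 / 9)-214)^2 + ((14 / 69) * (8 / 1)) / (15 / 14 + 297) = 1416087265249 / 2591433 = 546449.50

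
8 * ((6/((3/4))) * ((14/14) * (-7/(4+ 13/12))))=-5376/61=-88.13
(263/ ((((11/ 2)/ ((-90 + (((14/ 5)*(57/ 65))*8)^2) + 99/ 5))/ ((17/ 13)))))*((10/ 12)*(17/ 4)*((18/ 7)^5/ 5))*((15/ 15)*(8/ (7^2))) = 3192258274632880704/ 12439102300625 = 256630.92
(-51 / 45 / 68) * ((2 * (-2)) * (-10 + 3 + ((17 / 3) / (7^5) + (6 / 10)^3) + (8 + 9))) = 64389742 / 94539375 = 0.68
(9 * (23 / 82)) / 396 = 23 / 3608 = 0.01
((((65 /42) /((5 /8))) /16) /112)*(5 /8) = 65 /75264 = 0.00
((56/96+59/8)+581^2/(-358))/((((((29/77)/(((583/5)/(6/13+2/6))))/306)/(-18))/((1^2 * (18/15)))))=9683007048253539/4023025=2406897060.86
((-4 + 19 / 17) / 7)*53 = -371 / 17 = -21.82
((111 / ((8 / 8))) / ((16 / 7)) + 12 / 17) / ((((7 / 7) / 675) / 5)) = 45228375 / 272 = 166280.79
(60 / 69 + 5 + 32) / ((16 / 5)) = 4355 / 368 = 11.83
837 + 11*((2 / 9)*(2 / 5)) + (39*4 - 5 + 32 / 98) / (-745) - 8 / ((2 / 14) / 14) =17667394 / 328545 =53.77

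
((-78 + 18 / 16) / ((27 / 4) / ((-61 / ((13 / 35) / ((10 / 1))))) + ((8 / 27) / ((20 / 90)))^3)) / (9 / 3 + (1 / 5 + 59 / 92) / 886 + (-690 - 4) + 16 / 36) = 650190809835000 / 13820260895927791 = 0.05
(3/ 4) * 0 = 0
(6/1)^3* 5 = 1080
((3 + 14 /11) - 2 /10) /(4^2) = 14 /55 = 0.25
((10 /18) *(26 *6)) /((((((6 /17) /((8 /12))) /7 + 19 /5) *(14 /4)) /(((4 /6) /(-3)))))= -1.42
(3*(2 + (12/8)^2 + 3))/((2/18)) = 783/4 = 195.75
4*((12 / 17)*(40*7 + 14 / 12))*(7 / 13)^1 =94472 / 221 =427.48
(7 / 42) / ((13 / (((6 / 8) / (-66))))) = -1 / 6864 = -0.00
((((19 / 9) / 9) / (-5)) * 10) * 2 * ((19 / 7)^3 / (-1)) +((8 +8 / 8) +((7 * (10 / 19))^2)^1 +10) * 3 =1168284415 / 10029663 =116.48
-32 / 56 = -4 / 7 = -0.57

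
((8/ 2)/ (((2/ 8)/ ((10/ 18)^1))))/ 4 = 2.22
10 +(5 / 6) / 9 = 545 / 54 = 10.09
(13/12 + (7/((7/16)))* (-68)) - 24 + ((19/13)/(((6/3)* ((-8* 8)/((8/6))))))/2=-924289/832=-1110.92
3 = 3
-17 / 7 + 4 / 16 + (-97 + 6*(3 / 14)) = -2741 / 28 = -97.89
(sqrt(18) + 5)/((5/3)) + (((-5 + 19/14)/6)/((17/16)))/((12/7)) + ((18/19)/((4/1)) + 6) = 9 * sqrt(2)/5 + 1015/114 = 11.45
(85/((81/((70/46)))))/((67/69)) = 2975/1809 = 1.64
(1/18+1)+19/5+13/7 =4229/630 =6.71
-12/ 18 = -2/ 3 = -0.67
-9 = -9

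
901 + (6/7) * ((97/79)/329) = 901.00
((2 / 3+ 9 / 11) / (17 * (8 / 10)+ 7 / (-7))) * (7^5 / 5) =117649 / 297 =396.12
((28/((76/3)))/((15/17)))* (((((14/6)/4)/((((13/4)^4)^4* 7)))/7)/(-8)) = -2281701376/189643733617206254685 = -0.00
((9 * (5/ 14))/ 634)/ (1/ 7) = 45/ 1268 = 0.04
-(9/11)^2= -81/121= -0.67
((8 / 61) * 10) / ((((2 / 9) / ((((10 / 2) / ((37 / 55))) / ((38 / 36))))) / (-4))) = -166.22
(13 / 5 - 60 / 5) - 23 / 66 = -3217 / 330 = -9.75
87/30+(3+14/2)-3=99/10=9.90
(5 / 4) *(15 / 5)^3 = 135 / 4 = 33.75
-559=-559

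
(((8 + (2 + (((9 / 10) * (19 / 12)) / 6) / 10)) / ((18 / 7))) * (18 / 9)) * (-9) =-56133 / 800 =-70.17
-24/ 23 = -1.04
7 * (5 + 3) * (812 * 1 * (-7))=-318304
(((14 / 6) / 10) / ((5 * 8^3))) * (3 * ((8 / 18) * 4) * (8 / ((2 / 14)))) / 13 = 49 / 23400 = 0.00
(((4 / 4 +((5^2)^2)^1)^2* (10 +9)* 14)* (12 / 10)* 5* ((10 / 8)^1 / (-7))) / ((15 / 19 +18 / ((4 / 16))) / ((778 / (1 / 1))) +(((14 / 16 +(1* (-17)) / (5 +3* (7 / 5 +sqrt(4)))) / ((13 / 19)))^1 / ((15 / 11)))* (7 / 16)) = 20603514598617600 / 3797119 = 5426091359.95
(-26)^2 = 676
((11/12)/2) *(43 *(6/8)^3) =4257/512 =8.31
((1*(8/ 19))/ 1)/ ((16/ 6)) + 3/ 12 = 31/ 76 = 0.41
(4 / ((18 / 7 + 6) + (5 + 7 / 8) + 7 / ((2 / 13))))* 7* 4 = 6272 / 3357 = 1.87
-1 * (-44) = 44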